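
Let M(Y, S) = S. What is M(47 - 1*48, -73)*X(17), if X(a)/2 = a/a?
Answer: -146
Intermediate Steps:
X(a) = 2 (X(a) = 2*(a/a) = 2*1 = 2)
M(47 - 1*48, -73)*X(17) = -73*2 = -146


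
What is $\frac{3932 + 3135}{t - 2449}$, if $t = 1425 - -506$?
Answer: $- \frac{191}{14} \approx -13.643$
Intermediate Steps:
$t = 1931$ ($t = 1425 + 506 = 1931$)
$\frac{3932 + 3135}{t - 2449} = \frac{3932 + 3135}{1931 - 2449} = \frac{7067}{-518} = 7067 \left(- \frac{1}{518}\right) = - \frac{191}{14}$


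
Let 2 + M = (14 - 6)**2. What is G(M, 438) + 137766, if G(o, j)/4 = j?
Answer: 139518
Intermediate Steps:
M = 62 (M = -2 + (14 - 6)**2 = -2 + 8**2 = -2 + 64 = 62)
G(o, j) = 4*j
G(M, 438) + 137766 = 4*438 + 137766 = 1752 + 137766 = 139518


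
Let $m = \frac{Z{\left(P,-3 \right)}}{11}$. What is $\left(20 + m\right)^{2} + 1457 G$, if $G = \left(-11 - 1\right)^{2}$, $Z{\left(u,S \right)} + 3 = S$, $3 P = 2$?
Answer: $\frac{25432564}{121} \approx 2.1019 \cdot 10^{5}$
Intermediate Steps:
$P = \frac{2}{3}$ ($P = \frac{1}{3} \cdot 2 = \frac{2}{3} \approx 0.66667$)
$Z{\left(u,S \right)} = -3 + S$
$m = - \frac{6}{11}$ ($m = \frac{-3 - 3}{11} = \left(-6\right) \frac{1}{11} = - \frac{6}{11} \approx -0.54545$)
$G = 144$ ($G = \left(-12\right)^{2} = 144$)
$\left(20 + m\right)^{2} + 1457 G = \left(20 - \frac{6}{11}\right)^{2} + 1457 \cdot 144 = \left(\frac{214}{11}\right)^{2} + 209808 = \frac{45796}{121} + 209808 = \frac{25432564}{121}$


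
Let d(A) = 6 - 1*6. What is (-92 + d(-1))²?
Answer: 8464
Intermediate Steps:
d(A) = 0 (d(A) = 6 - 6 = 0)
(-92 + d(-1))² = (-92 + 0)² = (-92)² = 8464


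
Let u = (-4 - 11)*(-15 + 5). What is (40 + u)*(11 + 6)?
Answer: 3230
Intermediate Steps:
u = 150 (u = -15*(-10) = 150)
(40 + u)*(11 + 6) = (40 + 150)*(11 + 6) = 190*17 = 3230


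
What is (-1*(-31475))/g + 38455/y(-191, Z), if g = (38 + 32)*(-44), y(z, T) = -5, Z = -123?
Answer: -4743951/616 ≈ -7701.2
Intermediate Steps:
g = -3080 (g = 70*(-44) = -3080)
(-1*(-31475))/g + 38455/y(-191, Z) = -1*(-31475)/(-3080) + 38455/(-5) = 31475*(-1/3080) + 38455*(-1/5) = -6295/616 - 7691 = -4743951/616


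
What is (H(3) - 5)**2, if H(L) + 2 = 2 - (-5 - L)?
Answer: 9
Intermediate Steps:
H(L) = 5 + L (H(L) = -2 + (2 - (-5 - L)) = -2 + (2 + (5 + L)) = -2 + (7 + L) = 5 + L)
(H(3) - 5)**2 = ((5 + 3) - 5)**2 = (8 - 5)**2 = 3**2 = 9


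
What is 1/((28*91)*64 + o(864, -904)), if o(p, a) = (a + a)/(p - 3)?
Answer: 861/140403184 ≈ 6.1323e-6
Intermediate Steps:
o(p, a) = 2*a/(-3 + p) (o(p, a) = (2*a)/(-3 + p) = 2*a/(-3 + p))
1/((28*91)*64 + o(864, -904)) = 1/((28*91)*64 + 2*(-904)/(-3 + 864)) = 1/(2548*64 + 2*(-904)/861) = 1/(163072 + 2*(-904)*(1/861)) = 1/(163072 - 1808/861) = 1/(140403184/861) = 861/140403184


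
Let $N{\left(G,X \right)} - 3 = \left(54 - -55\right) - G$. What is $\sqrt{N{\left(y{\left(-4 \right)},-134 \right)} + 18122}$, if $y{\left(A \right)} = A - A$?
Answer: $3 \sqrt{2026} \approx 135.03$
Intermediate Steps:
$y{\left(A \right)} = 0$
$N{\left(G,X \right)} = 112 - G$ ($N{\left(G,X \right)} = 3 - \left(-109 + G\right) = 112 - G$)
$\sqrt{N{\left(y{\left(-4 \right)},-134 \right)} + 18122} = \sqrt{\left(112 - 0\right) + 18122} = \sqrt{\left(112 + 0\right) + 18122} = \sqrt{112 + 18122} = \sqrt{18234} = 3 \sqrt{2026}$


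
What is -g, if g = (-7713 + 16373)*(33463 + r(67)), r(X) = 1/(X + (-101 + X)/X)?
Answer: -258202631824/891 ≈ -2.8979e+8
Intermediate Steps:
r(X) = 1/(X + (-101 + X)/X)
g = 258202631824/891 (g = (-7713 + 16373)*(33463 + 67/(-101 + 67 + 67**2)) = 8660*(33463 + 67/(-101 + 67 + 4489)) = 8660*(33463 + 67/4455) = 8660*(149077732/4455) = 258202631824/891 ≈ 2.8979e+8)
-g = -1*258202631824/891 = -258202631824/891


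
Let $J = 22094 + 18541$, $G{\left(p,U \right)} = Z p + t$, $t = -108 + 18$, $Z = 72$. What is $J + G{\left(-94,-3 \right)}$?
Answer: $33777$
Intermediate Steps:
$t = -90$
$G{\left(p,U \right)} = -90 + 72 p$ ($G{\left(p,U \right)} = 72 p - 90 = -90 + 72 p$)
$J = 40635$
$J + G{\left(-94,-3 \right)} = 40635 + \left(-90 + 72 \left(-94\right)\right) = 40635 - 6858 = 33777$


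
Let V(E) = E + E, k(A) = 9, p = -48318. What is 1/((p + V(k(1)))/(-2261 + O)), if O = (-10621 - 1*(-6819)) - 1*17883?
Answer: 3991/8050 ≈ 0.49578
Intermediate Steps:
V(E) = 2*E
O = -21685 (O = (-10621 + 6819) - 17883 = -3802 - 17883 = -21685)
1/((p + V(k(1)))/(-2261 + O)) = 1/((-48318 + 2*9)/(-2261 - 21685)) = 1/((-48318 + 18)/(-23946)) = 1/(-48300*(-1/23946)) = 1/(8050/3991) = 3991/8050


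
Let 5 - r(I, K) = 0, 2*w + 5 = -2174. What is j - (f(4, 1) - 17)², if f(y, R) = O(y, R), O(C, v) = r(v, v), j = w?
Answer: -2467/2 ≈ -1233.5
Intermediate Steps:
w = -2179/2 (w = -5/2 + (½)*(-2174) = -5/2 - 1087 = -2179/2 ≈ -1089.5)
j = -2179/2 ≈ -1089.5
r(I, K) = 5 (r(I, K) = 5 - 1*0 = 5 + 0 = 5)
O(C, v) = 5
f(y, R) = 5
j - (f(4, 1) - 17)² = -2179/2 - (5 - 17)² = -2179/2 - 1*(-12)² = -2179/2 - 1*144 = -2179/2 - 144 = -2467/2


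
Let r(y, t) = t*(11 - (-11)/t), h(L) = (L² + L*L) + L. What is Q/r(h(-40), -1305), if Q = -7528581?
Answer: 7528581/14344 ≈ 524.86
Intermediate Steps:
h(L) = L + 2*L² (h(L) = (L² + L²) + L = 2*L² + L = L + 2*L²)
r(y, t) = t*(11 + 11/t)
Q/r(h(-40), -1305) = -7528581/(11 + 11*(-1305)) = -7528581/(11 - 14355) = -7528581/(-14344) = -7528581*(-1/14344) = 7528581/14344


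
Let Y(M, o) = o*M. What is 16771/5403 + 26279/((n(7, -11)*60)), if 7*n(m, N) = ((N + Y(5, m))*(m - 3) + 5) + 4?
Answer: 52359779/1620900 ≈ 32.303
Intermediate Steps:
Y(M, o) = M*o
n(m, N) = 9/7 + (-3 + m)*(N + 5*m)/7 (n(m, N) = (((N + 5*m)*(m - 3) + 5) + 4)/7 = (((N + 5*m)*(-3 + m) + 5) + 4)/7 = (((-3 + m)*(N + 5*m) + 5) + 4)/7 = ((5 + (-3 + m)*(N + 5*m)) + 4)/7 = (9 + (-3 + m)*(N + 5*m))/7 = 9/7 + (-3 + m)*(N + 5*m)/7)
16771/5403 + 26279/((n(7, -11)*60)) = 16771/5403 + 26279/(((9/7 - 15/7*7 - 3/7*(-11) + (5/7)*7² + (⅐)*(-11)*7)*60)) = 16771*(1/5403) + 26279/(((9/7 - 15 + 33/7 + (5/7)*49 - 11)*60)) = 16771/5403 + 26279/(((9/7 - 15 + 33/7 + 35 - 11)*60)) = 16771/5403 + 26279/((15*60)) = 16771/5403 + 26279/900 = 52359779/1620900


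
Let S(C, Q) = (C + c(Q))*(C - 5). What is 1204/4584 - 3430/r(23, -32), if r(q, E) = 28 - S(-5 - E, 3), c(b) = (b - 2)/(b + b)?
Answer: 12306749/1958514 ≈ 6.2837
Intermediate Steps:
c(b) = (-2 + b)/(2*b) (c(b) = (-2 + b)/((2*b)) = (-2 + b)*(1/(2*b)) = (-2 + b)/(2*b))
S(C, Q) = (-5 + C)*(C + (-2 + Q)/(2*Q)) (S(C, Q) = (C + (-2 + Q)/(2*Q))*(C - 5) = (C + (-2 + Q)/(2*Q))*(-5 + C) = (-5 + C)*(C + (-2 + Q)/(2*Q)))
r(q, E) = 14/3 - (-5 - E)² - 29*E/6 (r(q, E) = 28 - (-5/2 + (-5 - E)² + 5/3 - 9*(-5 - E)/2 - 1*(-5 - E)/3) = 28 - (-5/2 + (-5 - E)² + 5*(⅓) + (45/2 + 9*E/2) - 1*(-5 - E)*⅓) = 28 - (-5/2 + (-5 - E)² + 5/3 + (45/2 + 9*E/2) + (5/3 + E/3)) = 28 - (70/3 + (-5 - E)² + 29*E/6) = 28 + (-70/3 - (-5 - E)² - 29*E/6) = 14/3 - (-5 - E)² - 29*E/6)
1204/4584 - 3430/r(23, -32) = 1204/4584 - 3430/(14/3 - (5 - 32)² - 29/6*(-32)) = 1204*(1/4584) - 3430/(14/3 - 1*(-27)² + 464/3) = 301/1146 - 3430/(14/3 - 1*729 + 464/3) = 301/1146 - 3430/(14/3 - 729 + 464/3) = 301/1146 - 3430/(-1709/3) = 301/1146 - 3430*(-3/1709) = 301/1146 + 10290/1709 = 12306749/1958514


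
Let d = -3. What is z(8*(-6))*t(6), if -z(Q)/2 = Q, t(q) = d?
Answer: -288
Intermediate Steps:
t(q) = -3
z(Q) = -2*Q
z(8*(-6))*t(6) = -16*(-6)*(-3) = -2*(-48)*(-3) = 96*(-3) = -288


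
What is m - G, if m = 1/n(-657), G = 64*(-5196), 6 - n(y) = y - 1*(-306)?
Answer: 118718209/357 ≈ 3.3254e+5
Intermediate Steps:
n(y) = -300 - y (n(y) = 6 - (y - 1*(-306)) = 6 - (y + 306) = 6 - (306 + y) = 6 + (-306 - y) = -300 - y)
G = -332544
m = 1/357 (m = 1/(-300 - 1*(-657)) = 1/(-300 + 657) = 1/357 ≈ 0.0028011)
m - G = 1/357 - 1*(-332544) = 1/357 + 332544 = 118718209/357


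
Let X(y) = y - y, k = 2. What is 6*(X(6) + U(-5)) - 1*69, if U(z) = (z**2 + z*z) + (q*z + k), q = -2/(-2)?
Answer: 213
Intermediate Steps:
q = 1 (q = -2*(-1/2) = 1)
X(y) = 0
U(z) = 2 + z + 2*z**2 (U(z) = (z**2 + z*z) + (1*z + 2) = (z**2 + z**2) + (z + 2) = 2*z**2 + (2 + z) = 2 + z + 2*z**2)
6*(X(6) + U(-5)) - 1*69 = 6*(0 + (2 - 5 + 2*(-5)**2)) - 1*69 = 6*(0 + (2 - 5 + 2*25)) - 69 = 6*(0 + (2 - 5 + 50)) - 69 = 6*(0 + 47) - 69 = 6*47 - 69 = 282 - 69 = 213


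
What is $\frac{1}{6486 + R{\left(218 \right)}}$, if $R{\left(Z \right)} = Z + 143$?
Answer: $\frac{1}{6847} \approx 0.00014605$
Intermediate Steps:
$R{\left(Z \right)} = 143 + Z$
$\frac{1}{6486 + R{\left(218 \right)}} = \frac{1}{6486 + \left(143 + 218\right)} = \frac{1}{6486 + 361} = \frac{1}{6847}$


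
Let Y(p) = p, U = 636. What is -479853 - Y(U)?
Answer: -480489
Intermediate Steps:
-479853 - Y(U) = -479853 - 1*636 = -479853 - 636 = -480489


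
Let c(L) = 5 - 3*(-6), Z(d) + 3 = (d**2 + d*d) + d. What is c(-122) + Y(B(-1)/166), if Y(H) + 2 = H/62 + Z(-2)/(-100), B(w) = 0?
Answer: 2097/100 ≈ 20.970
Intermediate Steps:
Z(d) = -3 + d + 2*d**2 (Z(d) = -3 + ((d**2 + d*d) + d) = -3 + ((d**2 + d**2) + d) = -3 + (2*d**2 + d) = -3 + (d + 2*d**2) = -3 + d + 2*d**2)
c(L) = 23 (c(L) = 5 + 18 = 23)
Y(H) = -203/100 + H/62 (Y(H) = -2 + (H/62 + (-3 - 2 + 2*(-2)**2)/(-100)) = -2 + (H*(1/62) + (-3 - 2 + 2*4)*(-1/100)) = -2 + (H/62 + (-3 - 2 + 8)*(-1/100)) = -2 + (H/62 + 3*(-1/100)) = -2 + (H/62 - 3/100) = -2 + (-3/100 + H/62) = -203/100 + H/62)
c(-122) + Y(B(-1)/166) = 23 + (-203/100 + (0/166)/62) = 23 + (-203/100 + (0*(1/166))/62) = 23 + (-203/100 + (1/62)*0) = 23 + (-203/100 + 0) = 23 - 203/100 = 2097/100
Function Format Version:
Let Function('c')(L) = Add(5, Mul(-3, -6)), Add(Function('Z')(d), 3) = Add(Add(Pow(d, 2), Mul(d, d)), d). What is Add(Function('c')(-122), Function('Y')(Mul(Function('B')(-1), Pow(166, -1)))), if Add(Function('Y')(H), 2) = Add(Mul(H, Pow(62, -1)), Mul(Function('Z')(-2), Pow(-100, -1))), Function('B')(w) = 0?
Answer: Rational(2097, 100) ≈ 20.970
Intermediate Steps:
Function('Z')(d) = Add(-3, d, Mul(2, Pow(d, 2))) (Function('Z')(d) = Add(-3, Add(Add(Pow(d, 2), Mul(d, d)), d)) = Add(-3, Add(Add(Pow(d, 2), Pow(d, 2)), d)) = Add(-3, Add(Mul(2, Pow(d, 2)), d)) = Add(-3, Add(d, Mul(2, Pow(d, 2)))) = Add(-3, d, Mul(2, Pow(d, 2))))
Function('c')(L) = 23 (Function('c')(L) = Add(5, 18) = 23)
Function('Y')(H) = Add(Rational(-203, 100), Mul(Rational(1, 62), H)) (Function('Y')(H) = Add(-2, Add(Mul(H, Pow(62, -1)), Mul(Add(-3, -2, Mul(2, Pow(-2, 2))), Pow(-100, -1)))) = Add(-2, Add(Mul(H, Rational(1, 62)), Mul(Add(-3, -2, Mul(2, 4)), Rational(-1, 100)))) = Add(-2, Add(Mul(Rational(1, 62), H), Mul(Add(-3, -2, 8), Rational(-1, 100)))) = Add(-2, Add(Mul(Rational(1, 62), H), Mul(3, Rational(-1, 100)))) = Add(-2, Add(Mul(Rational(1, 62), H), Rational(-3, 100))) = Add(-2, Add(Rational(-3, 100), Mul(Rational(1, 62), H))) = Add(Rational(-203, 100), Mul(Rational(1, 62), H)))
Add(Function('c')(-122), Function('Y')(Mul(Function('B')(-1), Pow(166, -1)))) = Add(23, Add(Rational(-203, 100), Mul(Rational(1, 62), Mul(0, Pow(166, -1))))) = Add(23, Add(Rational(-203, 100), Mul(Rational(1, 62), Mul(0, Rational(1, 166))))) = Add(23, Add(Rational(-203, 100), Mul(Rational(1, 62), 0))) = Add(23, Add(Rational(-203, 100), 0)) = Add(23, Rational(-203, 100)) = Rational(2097, 100)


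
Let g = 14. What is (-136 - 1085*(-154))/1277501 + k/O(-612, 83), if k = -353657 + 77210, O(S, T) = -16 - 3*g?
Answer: 353171002279/74095058 ≈ 4766.5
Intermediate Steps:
O(S, T) = -58 (O(S, T) = -16 - 3*14 = -16 - 42 = -58)
k = -276447
(-136 - 1085*(-154))/1277501 + k/O(-612, 83) = (-136 - 1085*(-154))/1277501 - 276447/(-58) = (-136 + 167090)*(1/1277501) - 276447*(-1/58) = 166954*(1/1277501) + 276447/58 = 166954/1277501 + 276447/58 = 353171002279/74095058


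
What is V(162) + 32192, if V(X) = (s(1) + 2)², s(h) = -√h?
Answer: 32193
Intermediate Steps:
V(X) = 1 (V(X) = (-√1 + 2)² = (-1*1 + 2)² = (-1 + 2)² = 1² = 1)
V(162) + 32192 = 1 + 32192 = 32193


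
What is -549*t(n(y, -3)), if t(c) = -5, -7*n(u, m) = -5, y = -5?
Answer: 2745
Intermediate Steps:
n(u, m) = 5/7 (n(u, m) = -⅐*(-5) = 5/7)
-549*t(n(y, -3)) = -549*(-5) = 2745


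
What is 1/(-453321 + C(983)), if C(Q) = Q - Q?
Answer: -1/453321 ≈ -2.2059e-6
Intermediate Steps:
C(Q) = 0
1/(-453321 + C(983)) = 1/(-453321 + 0) = 1/(-453321) = -1/453321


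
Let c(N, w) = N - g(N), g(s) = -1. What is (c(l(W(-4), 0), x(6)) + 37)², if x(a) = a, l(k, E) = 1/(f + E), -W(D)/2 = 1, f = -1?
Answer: 1369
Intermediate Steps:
W(D) = -2 (W(D) = -2*1 = -2)
l(k, E) = 1/(-1 + E)
c(N, w) = 1 + N (c(N, w) = N - 1*(-1) = N + 1 = 1 + N)
(c(l(W(-4), 0), x(6)) + 37)² = ((1 + 1/(-1 + 0)) + 37)² = ((1 + 1/(-1)) + 37)² = ((1 - 1) + 37)² = (0 + 37)² = 37² = 1369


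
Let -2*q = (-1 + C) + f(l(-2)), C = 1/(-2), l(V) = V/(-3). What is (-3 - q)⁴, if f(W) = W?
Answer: 2825761/20736 ≈ 136.27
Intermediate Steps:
l(V) = -V/3 (l(V) = V*(-⅓) = -V/3)
C = -½ ≈ -0.50000
q = 5/12 (q = -((-1 - ½) - ⅓*(-2))/2 = -(-3/2 + ⅔)/2 = -½*(-⅚) = 5/12 ≈ 0.41667)
(-3 - q)⁴ = (-3 - 1*5/12)⁴ = (-3 - 5/12)⁴ = (-41/12)⁴ = 2825761/20736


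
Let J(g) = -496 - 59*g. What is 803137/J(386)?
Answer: -803137/23270 ≈ -34.514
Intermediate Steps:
803137/J(386) = 803137/(-496 - 59*386) = 803137/(-496 - 22774) = 803137/(-23270) = 803137*(-1/23270) = -803137/23270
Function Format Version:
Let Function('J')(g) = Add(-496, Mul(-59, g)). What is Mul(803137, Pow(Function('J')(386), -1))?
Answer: Rational(-803137, 23270) ≈ -34.514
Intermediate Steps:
Mul(803137, Pow(Function('J')(386), -1)) = Mul(803137, Pow(Add(-496, Mul(-59, 386)), -1)) = Mul(803137, Pow(Add(-496, -22774), -1)) = Mul(803137, Pow(-23270, -1)) = Mul(803137, Rational(-1, 23270)) = Rational(-803137, 23270)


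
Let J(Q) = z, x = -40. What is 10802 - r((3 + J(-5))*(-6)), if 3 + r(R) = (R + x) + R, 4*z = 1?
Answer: 10884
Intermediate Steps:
z = 1/4 (z = (1/4)*1 = 1/4 ≈ 0.25000)
J(Q) = 1/4
r(R) = -43 + 2*R (r(R) = -3 + ((R - 40) + R) = -3 + ((-40 + R) + R) = -3 + (-40 + 2*R) = -43 + 2*R)
10802 - r((3 + J(-5))*(-6)) = 10802 - (-43 + 2*((3 + 1/4)*(-6))) = 10802 - (-43 + 2*((13/4)*(-6))) = 10802 - (-43 + 2*(-39/2)) = 10802 - (-43 - 39) = 10802 - 1*(-82) = 10802 + 82 = 10884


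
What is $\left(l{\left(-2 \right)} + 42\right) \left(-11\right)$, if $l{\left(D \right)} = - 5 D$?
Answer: $-572$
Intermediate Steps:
$\left(l{\left(-2 \right)} + 42\right) \left(-11\right) = \left(\left(-5\right) \left(-2\right) + 42\right) \left(-11\right) = \left(10 + 42\right) \left(-11\right) = 52 \left(-11\right) = -572$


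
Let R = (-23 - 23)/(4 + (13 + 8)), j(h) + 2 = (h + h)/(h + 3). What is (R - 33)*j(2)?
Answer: 5226/125 ≈ 41.808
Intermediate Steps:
j(h) = -2 + 2*h/(3 + h) (j(h) = -2 + (h + h)/(h + 3) = -2 + (2*h)/(3 + h) = -2 + 2*h/(3 + h))
R = -46/25 (R = -46/(4 + 21) = -46/25 ≈ -1.8400)
(R - 33)*j(2) = (-46/25 - 33)*(-6/(3 + 2)) = -(-5226)/(25*5) = -871/25*(-6/5) = 5226/125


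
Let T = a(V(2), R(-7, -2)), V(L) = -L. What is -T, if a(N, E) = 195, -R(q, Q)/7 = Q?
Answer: -195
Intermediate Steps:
R(q, Q) = -7*Q
T = 195
-T = -1*195 = -195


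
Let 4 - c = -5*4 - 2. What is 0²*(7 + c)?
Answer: 0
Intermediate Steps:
c = 26 (c = 4 - (-5*4 - 2) = 4 - (-20 - 2) = 4 - 1*(-22) = 4 + 22 = 26)
0²*(7 + c) = 0²*(7 + 26) = 0*33 = 0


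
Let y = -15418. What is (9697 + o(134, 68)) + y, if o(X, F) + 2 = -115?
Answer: -5838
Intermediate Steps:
o(X, F) = -117 (o(X, F) = -2 - 115 = -117)
(9697 + o(134, 68)) + y = (9697 - 117) - 15418 = 9580 - 15418 = -5838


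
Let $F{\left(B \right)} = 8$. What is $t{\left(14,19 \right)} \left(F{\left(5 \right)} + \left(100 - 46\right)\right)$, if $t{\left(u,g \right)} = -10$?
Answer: $-620$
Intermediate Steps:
$t{\left(14,19 \right)} \left(F{\left(5 \right)} + \left(100 - 46\right)\right) = - 10 \left(8 + \left(100 - 46\right)\right) = - 10 \left(8 + 54\right) = \left(-10\right) 62 = -620$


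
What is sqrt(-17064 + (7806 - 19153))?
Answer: I*sqrt(28411) ≈ 168.56*I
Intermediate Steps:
sqrt(-17064 + (7806 - 19153)) = sqrt(-17064 - 11347) = sqrt(-28411) = I*sqrt(28411)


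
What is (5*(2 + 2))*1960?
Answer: 39200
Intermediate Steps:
(5*(2 + 2))*1960 = (5*4)*1960 = 20*1960 = 39200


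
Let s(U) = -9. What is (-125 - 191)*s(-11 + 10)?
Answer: 2844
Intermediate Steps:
(-125 - 191)*s(-11 + 10) = (-125 - 191)*(-9) = -316*(-9) = 2844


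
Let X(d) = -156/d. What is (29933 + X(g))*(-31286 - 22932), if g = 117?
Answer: -4868505310/3 ≈ -1.6228e+9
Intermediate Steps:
(29933 + X(g))*(-31286 - 22932) = (29933 - 156/117)*(-31286 - 22932) = (29933 - 156*1/117)*(-54218) = (29933 - 4/3)*(-54218) = (89795/3)*(-54218) = -4868505310/3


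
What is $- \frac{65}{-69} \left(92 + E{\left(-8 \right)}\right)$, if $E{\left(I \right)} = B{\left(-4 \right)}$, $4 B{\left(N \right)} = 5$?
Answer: $\frac{24245}{276} \approx 87.844$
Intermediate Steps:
$B{\left(N \right)} = \frac{5}{4}$ ($B{\left(N \right)} = \frac{1}{4} \cdot 5 = \frac{5}{4}$)
$E{\left(I \right)} = \frac{5}{4}$
$- \frac{65}{-69} \left(92 + E{\left(-8 \right)}\right) = - \frac{65}{-69} \left(92 + \frac{5}{4}\right) = \left(-65\right) \left(- \frac{1}{69}\right) \frac{373}{4} = \frac{65}{69} \cdot \frac{373}{4} = \frac{24245}{276}$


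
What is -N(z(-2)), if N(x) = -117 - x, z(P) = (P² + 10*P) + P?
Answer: 99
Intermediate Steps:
z(P) = P² + 11*P
-N(z(-2)) = -(-117 - (-2)*(11 - 2)) = -(-117 - (-2)*9) = -(-117 - 1*(-18)) = -(-117 + 18) = -1*(-99) = 99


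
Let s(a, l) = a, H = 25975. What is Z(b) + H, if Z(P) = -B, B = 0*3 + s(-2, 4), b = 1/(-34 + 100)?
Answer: 25977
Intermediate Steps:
b = 1/66 ≈ 0.015152
B = -2 (B = 0*3 - 2 = 0 - 2 = -2)
Z(P) = 2 (Z(P) = -1*(-2) = 2)
Z(b) + H = 2 + 25975 = 25977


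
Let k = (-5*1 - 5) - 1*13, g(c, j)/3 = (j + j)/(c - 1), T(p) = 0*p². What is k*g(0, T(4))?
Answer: 0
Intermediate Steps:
T(p) = 0
g(c, j) = 6*j/(-1 + c) (g(c, j) = 3*((j + j)/(c - 1)) = 3*((2*j)/(-1 + c)) = 3*(2*j/(-1 + c)) = 6*j/(-1 + c))
k = -23 (k = (-5 - 5) - 13 = -10 - 13 = -23)
k*g(0, T(4)) = -138*0/(-1 + 0) = -138*0/(-1) = -138*0*(-1) = -23*0 = 0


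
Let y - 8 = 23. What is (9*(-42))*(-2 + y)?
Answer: -10962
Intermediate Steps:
y = 31 (y = 8 + 23 = 31)
(9*(-42))*(-2 + y) = (9*(-42))*(-2 + 31) = -378*29 = -10962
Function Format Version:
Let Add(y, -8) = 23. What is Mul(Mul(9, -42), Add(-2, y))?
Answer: -10962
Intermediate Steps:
y = 31 (y = Add(8, 23) = 31)
Mul(Mul(9, -42), Add(-2, y)) = Mul(Mul(9, -42), Add(-2, 31)) = Mul(-378, 29) = -10962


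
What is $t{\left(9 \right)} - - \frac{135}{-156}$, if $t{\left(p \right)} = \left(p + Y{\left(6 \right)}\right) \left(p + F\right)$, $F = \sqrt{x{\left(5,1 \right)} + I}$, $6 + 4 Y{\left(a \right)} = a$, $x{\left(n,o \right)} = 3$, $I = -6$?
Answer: $\frac{4167}{52} + 9 i \sqrt{3} \approx 80.135 + 15.588 i$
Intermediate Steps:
$Y{\left(a \right)} = - \frac{3}{2} + \frac{a}{4}$
$F = i \sqrt{3}$ ($F = \sqrt{3 - 6} = \sqrt{-3} = i \sqrt{3} \approx 1.732 i$)
$t{\left(p \right)} = p \left(p + i \sqrt{3}\right)$ ($t{\left(p \right)} = \left(p + \left(- \frac{3}{2} + \frac{1}{4} \cdot 6\right)\right) \left(p + i \sqrt{3}\right) = \left(p + \left(- \frac{3}{2} + \frac{3}{2}\right)\right) \left(p + i \sqrt{3}\right) = \left(p + 0\right) \left(p + i \sqrt{3}\right) = p \left(p + i \sqrt{3}\right)$)
$t{\left(9 \right)} - - \frac{135}{-156} = 9 \left(9 + i \sqrt{3}\right) - - \frac{135}{-156} = \left(81 + 9 i \sqrt{3}\right) - \left(-135\right) \left(- \frac{1}{156}\right) = \left(81 + 9 i \sqrt{3}\right) - \frac{45}{52} = \frac{4167}{52} + 9 i \sqrt{3}$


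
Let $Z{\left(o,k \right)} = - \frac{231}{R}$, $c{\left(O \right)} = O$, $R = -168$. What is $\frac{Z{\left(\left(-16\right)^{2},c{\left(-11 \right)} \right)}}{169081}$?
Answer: $\frac{1}{122968} \approx 8.1322 \cdot 10^{-6}$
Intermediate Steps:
$Z{\left(o,k \right)} = \frac{11}{8}$ ($Z{\left(o,k \right)} = - \frac{231}{-168} = \left(-231\right) \left(- \frac{1}{168}\right) = \frac{11}{8}$)
$\frac{Z{\left(\left(-16\right)^{2},c{\left(-11 \right)} \right)}}{169081} = \frac{11}{8 \cdot 169081} = \frac{11}{8} \cdot \frac{1}{169081} = \frac{1}{122968}$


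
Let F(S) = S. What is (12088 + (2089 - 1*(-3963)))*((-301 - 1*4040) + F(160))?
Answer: -75843340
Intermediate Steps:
(12088 + (2089 - 1*(-3963)))*((-301 - 1*4040) + F(160)) = (12088 + (2089 - 1*(-3963)))*((-301 - 1*4040) + 160) = (12088 + (2089 + 3963))*((-301 - 4040) + 160) = (12088 + 6052)*(-4341 + 160) = 18140*(-4181) = -75843340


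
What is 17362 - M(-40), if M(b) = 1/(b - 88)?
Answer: 2222337/128 ≈ 17362.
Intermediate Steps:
M(b) = 1/(-88 + b)
17362 - M(-40) = 17362 - 1/(-88 - 40) = 17362 - 1/(-128) = 17362 - 1*(-1/128) = 17362 + 1/128 = 2222337/128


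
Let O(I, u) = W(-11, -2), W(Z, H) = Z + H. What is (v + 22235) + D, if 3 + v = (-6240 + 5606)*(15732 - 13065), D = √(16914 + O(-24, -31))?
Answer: -1668646 + √16901 ≈ -1.6685e+6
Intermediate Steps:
W(Z, H) = H + Z
O(I, u) = -13 (O(I, u) = -2 - 11 = -13)
D = √16901 (D = √(16914 - 13) = √16901 ≈ 130.00)
v = -1690881 (v = -3 + (-6240 + 5606)*(15732 - 13065) = -3 - 634*2667 = -3 - 1690878 = -1690881)
(v + 22235) + D = (-1690881 + 22235) + √16901 = -1668646 + √16901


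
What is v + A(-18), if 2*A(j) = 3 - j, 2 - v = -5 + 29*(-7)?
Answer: 441/2 ≈ 220.50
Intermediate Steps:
v = 210 (v = 2 - (-5 + 29*(-7)) = 2 - (-5 - 203) = 2 - 1*(-208) = 2 + 208 = 210)
A(j) = 3/2 - j/2 (A(j) = (3 - j)/2 = 3/2 - j/2)
v + A(-18) = 210 + (3/2 - ½*(-18)) = 210 + (3/2 + 9) = 210 + 21/2 = 441/2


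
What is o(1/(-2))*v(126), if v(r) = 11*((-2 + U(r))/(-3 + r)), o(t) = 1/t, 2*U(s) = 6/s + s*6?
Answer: -173723/2583 ≈ -67.256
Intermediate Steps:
U(s) = 3*s + 3/s (U(s) = (6/s + s*6)/2 = (6/s + 6*s)/2 = (6*s + 6/s)/2 = 3*s + 3/s)
v(r) = 11*(-2 + 3*r + 3/r)/(-3 + r) (v(r) = 11*((-2 + (3*r + 3/r))/(-3 + r)) = 11*((-2 + 3*r + 3/r)/(-3 + r)) = 11*(-2 + 3*r + 3/r)/(-3 + r))
o(1/(-2))*v(126) = (11*(3 + 126*(-2 + 3*126))/(126*(-3 + 126)))/(1/(-2)) = (11*(1/126)*(3 + 126*(-2 + 378))/123)/(-½) = -22*(3 + 126*376)/(126*123) = -22*(3 + 47376)/(126*123) = -22*47379/(126*123) = -2*173723/5166 = -173723/2583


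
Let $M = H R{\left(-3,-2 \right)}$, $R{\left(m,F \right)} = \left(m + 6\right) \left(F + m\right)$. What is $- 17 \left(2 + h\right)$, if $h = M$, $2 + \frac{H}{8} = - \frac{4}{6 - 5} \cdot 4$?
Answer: $-36754$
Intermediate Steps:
$H = -144$ ($H = -16 + 8 - \frac{4}{6 - 5} \cdot 4 = -16 + 8 - \frac{4}{1} \cdot 4 = -16 + 8 \left(-4\right) 1 \cdot 4 = -16 + 8 \left(\left(-4\right) 4\right) = -16 + 8 \left(-16\right) = -16 - 128 = -144$)
$R{\left(m,F \right)} = \left(6 + m\right) \left(F + m\right)$
$M = 2160$ ($M = - 144 \left(\left(-3\right)^{2} + 6 \left(-2\right) + 6 \left(-3\right) - -6\right) = - 144 \left(9 - 12 - 18 + 6\right) = \left(-144\right) \left(-15\right) = 2160$)
$h = 2160$
$- 17 \left(2 + h\right) = - 17 \left(2 + 2160\right) = \left(-17\right) 2162 = -36754$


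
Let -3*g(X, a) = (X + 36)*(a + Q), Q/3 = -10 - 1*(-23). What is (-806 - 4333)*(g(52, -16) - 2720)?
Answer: 17445192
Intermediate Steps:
Q = 39 (Q = 3*(-10 - 1*(-23)) = 3*(-10 + 23) = 3*13 = 39)
g(X, a) = -(36 + X)*(39 + a)/3 (g(X, a) = -(X + 36)*(a + 39)/3 = -(36 + X)*(39 + a)/3)
(-806 - 4333)*(g(52, -16) - 2720) = (-806 - 4333)*((-468 - 13*52 - 12*(-16) - 1/3*52*(-16)) - 2720) = -5139*((-468 - 676 + 192 + 832/3) - 2720) = -5139*(-2024/3 - 2720) = -5139*(-10184/3) = 17445192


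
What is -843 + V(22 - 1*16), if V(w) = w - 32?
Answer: -869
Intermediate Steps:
V(w) = -32 + w
-843 + V(22 - 1*16) = -843 + (-32 + (22 - 1*16)) = -843 + (-32 + (22 - 16)) = -843 + (-32 + 6) = -843 - 26 = -869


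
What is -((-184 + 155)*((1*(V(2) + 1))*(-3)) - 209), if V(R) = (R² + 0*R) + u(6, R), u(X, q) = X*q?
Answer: -1270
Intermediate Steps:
V(R) = R² + 6*R (V(R) = (R² + 0*R) + 6*R = (R² + 0) + 6*R = R² + 6*R)
-((-184 + 155)*((1*(V(2) + 1))*(-3)) - 209) = -((-184 + 155)*((1*(2*(6 + 2) + 1))*(-3)) - 209) = -(-29*1*(2*8 + 1)*(-3) - 209) = -(-29*1*(16 + 1)*(-3) - 209) = -(-29*1*17*(-3) - 209) = -(-493*(-3) - 209) = -(-29*(-51) - 209) = -(1479 - 209) = -1*1270 = -1270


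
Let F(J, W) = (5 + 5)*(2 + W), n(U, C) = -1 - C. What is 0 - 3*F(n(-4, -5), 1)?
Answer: -90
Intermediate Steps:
F(J, W) = 20 + 10*W (F(J, W) = 10*(2 + W) = 20 + 10*W)
0 - 3*F(n(-4, -5), 1) = 0 - 3*(20 + 10*1) = 0 - 3*(20 + 10) = 0 - 3*30 = 0 - 90 = -90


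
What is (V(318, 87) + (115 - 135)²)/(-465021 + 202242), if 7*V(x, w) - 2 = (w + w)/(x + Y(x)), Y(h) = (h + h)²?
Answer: -2455171/1611766941 ≈ -0.0015233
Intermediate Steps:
Y(h) = 4*h² (Y(h) = (2*h)² = 4*h²)
V(x, w) = 2/7 + 2*w/(7*(x + 4*x²)) (V(x, w) = 2/7 + ((w + w)/(x + 4*x²))/7 = 2/7 + ((2*w)/(x + 4*x²))/7 = 2/7 + (2*w/(x + 4*x²))/7 = 2/7 + 2*w/(7*(x + 4*x²)))
(V(318, 87) + (115 - 135)²)/(-465021 + 202242) = ((2/7)*(87 + 318 + 4*318²)/(318*(1 + 4*318)) + (115 - 135)²)/(-465021 + 202242) = ((2/7)*(1/318)*(87 + 318 + 4*101124)/(1 + 1272) + (-20)²)/(-262779) = ((2/7)*(1/318)*(87 + 318 + 404496)/1273 + 400)*(-1/262779) = ((2/7)*(1/318)*(1/1273)*404901 + 400)*(-1/262779) = (19281/67469 + 400)*(-1/262779) = (27006881/67469)*(-1/262779) = -2455171/1611766941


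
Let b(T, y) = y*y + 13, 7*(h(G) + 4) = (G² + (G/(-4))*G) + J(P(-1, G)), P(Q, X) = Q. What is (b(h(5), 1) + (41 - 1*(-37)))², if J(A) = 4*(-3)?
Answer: 8464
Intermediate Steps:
J(A) = -12
h(G) = -40/7 + 3*G²/28 (h(G) = -4 + ((G² + (G/(-4))*G) - 12)/7 = -4 + ((G² + (G*(-¼))*G) - 12)/7 = -4 + ((G² + (-G/4)*G) - 12)/7 = -4 + ((G² - G²/4) - 12)/7 = -4 + (3*G²/4 - 12)/7 = -4 + (-12 + 3*G²/4)/7 = -4 + (-12/7 + 3*G²/28) = -40/7 + 3*G²/28)
b(T, y) = 13 + y² (b(T, y) = y² + 13 = 13 + y²)
(b(h(5), 1) + (41 - 1*(-37)))² = ((13 + 1²) + (41 - 1*(-37)))² = ((13 + 1) + (41 + 37))² = (14 + 78)² = 92² = 8464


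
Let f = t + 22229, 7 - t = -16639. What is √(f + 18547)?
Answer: √57422 ≈ 239.63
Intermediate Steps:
t = 16646 (t = 7 - 1*(-16639) = 7 + 16639 = 16646)
f = 38875 (f = 16646 + 22229 = 38875)
√(f + 18547) = √(38875 + 18547) = √57422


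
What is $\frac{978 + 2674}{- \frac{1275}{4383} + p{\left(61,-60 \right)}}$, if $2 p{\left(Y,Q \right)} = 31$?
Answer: $\frac{10671144}{44441} \approx 240.12$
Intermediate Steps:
$p{\left(Y,Q \right)} = \frac{31}{2}$ ($p{\left(Y,Q \right)} = \frac{1}{2} \cdot 31 = \frac{31}{2}$)
$\frac{978 + 2674}{- \frac{1275}{4383} + p{\left(61,-60 \right)}} = \frac{978 + 2674}{- \frac{1275}{4383} + \frac{31}{2}} = \frac{3652}{\left(-1275\right) \frac{1}{4383} + \frac{31}{2}} = \frac{3652}{- \frac{425}{1461} + \frac{31}{2}} = \frac{3652}{\frac{44441}{2922}} = 3652 \cdot \frac{2922}{44441} = \frac{10671144}{44441}$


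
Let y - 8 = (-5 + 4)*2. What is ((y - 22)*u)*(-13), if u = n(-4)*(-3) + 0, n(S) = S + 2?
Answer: 1248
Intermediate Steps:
n(S) = 2 + S
y = 6 (y = 8 + (-5 + 4)*2 = 8 - 1*2 = 8 - 2 = 6)
u = 6 (u = (2 - 4)*(-3) + 0 = -2*(-3) + 0 = 6 + 0 = 6)
((y - 22)*u)*(-13) = ((6 - 22)*6)*(-13) = -16*6*(-13) = -96*(-13) = 1248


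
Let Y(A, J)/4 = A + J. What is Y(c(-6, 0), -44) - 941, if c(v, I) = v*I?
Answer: -1117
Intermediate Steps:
c(v, I) = I*v
Y(A, J) = 4*A + 4*J (Y(A, J) = 4*(A + J) = 4*A + 4*J)
Y(c(-6, 0), -44) - 941 = (4*(0*(-6)) + 4*(-44)) - 941 = (4*0 - 176) - 941 = (0 - 176) - 941 = -176 - 941 = -1117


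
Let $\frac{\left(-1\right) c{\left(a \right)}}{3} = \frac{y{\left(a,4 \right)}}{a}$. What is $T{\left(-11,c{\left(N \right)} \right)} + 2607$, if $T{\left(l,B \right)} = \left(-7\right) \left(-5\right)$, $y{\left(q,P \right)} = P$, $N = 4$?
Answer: $2642$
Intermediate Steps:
$c{\left(a \right)} = - \frac{12}{a}$ ($c{\left(a \right)} = - 3 \frac{4}{a} = - \frac{12}{a}$)
$T{\left(l,B \right)} = 35$
$T{\left(-11,c{\left(N \right)} \right)} + 2607 = 35 + 2607 = 2642$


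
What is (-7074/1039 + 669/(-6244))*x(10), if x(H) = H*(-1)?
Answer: 1005945/14546 ≈ 69.156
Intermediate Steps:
x(H) = -H
(-7074/1039 + 669/(-6244))*x(10) = (-7074/1039 + 669/(-6244))*(-1*10) = (-7074*1/1039 + 669*(-1/6244))*(-10) = (-7074/1039 - 3/28)*(-10) = -201189/29092*(-10) = 1005945/14546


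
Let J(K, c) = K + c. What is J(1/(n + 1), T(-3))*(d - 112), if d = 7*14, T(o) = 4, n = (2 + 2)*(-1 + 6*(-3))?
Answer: -4186/75 ≈ -55.813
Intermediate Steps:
n = -76 (n = 4*(-1 - 18) = 4*(-19) = -76)
d = 98
J(1/(n + 1), T(-3))*(d - 112) = (1/(-76 + 1) + 4)*(98 - 112) = (1/(-75) + 4)*(-14) = (-1/75 + 4)*(-14) = (299/75)*(-14) = -4186/75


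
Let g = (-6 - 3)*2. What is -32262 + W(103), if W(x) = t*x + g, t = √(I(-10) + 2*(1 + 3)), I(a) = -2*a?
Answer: -32280 + 206*√7 ≈ -31735.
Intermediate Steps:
g = -18 (g = -9*2 = -18)
t = 2*√7 (t = √(-2*(-10) + 2*(1 + 3)) = √(20 + 2*4) = √(20 + 8) = √28 = 2*√7 ≈ 5.2915)
W(x) = -18 + 2*x*√7 (W(x) = (2*√7)*x - 18 = 2*x*√7 - 18 = -18 + 2*x*√7)
-32262 + W(103) = -32262 + (-18 + 2*103*√7) = -32262 + (-18 + 206*√7) = -32280 + 206*√7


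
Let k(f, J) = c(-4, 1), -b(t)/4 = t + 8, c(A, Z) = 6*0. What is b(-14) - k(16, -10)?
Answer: 24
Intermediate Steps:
c(A, Z) = 0
b(t) = -32 - 4*t (b(t) = -4*(t + 8) = -4*(8 + t) = -32 - 4*t)
k(f, J) = 0
b(-14) - k(16, -10) = (-32 - 4*(-14)) - 1*0 = (-32 + 56) + 0 = 24 + 0 = 24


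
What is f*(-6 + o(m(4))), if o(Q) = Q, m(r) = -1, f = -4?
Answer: 28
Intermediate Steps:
f*(-6 + o(m(4))) = -4*(-6 - 1) = -4*(-7) = 28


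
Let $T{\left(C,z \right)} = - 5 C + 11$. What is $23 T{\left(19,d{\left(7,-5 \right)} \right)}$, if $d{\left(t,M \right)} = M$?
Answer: $-1932$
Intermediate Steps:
$T{\left(C,z \right)} = 11 - 5 C$
$23 T{\left(19,d{\left(7,-5 \right)} \right)} = 23 \left(11 - 95\right) = 23 \left(-84\right) = -1932$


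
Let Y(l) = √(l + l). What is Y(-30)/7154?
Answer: I*√15/3577 ≈ 0.0010827*I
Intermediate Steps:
Y(l) = √2*√l (Y(l) = √(2*l) = √2*√l)
Y(-30)/7154 = (√2*√(-30))/7154 = (√2*(I*√30))*(1/7154) = (2*I*√15)*(1/7154) = I*√15/3577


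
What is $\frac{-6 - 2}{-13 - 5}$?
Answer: $\frac{4}{9} \approx 0.44444$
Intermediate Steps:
$\frac{-6 - 2}{-13 - 5} = - \frac{8}{-18} = \left(-8\right) \left(- \frac{1}{18}\right) = \frac{4}{9}$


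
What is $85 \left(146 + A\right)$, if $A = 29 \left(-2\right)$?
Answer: $7480$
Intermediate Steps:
$A = -58$
$85 \left(146 + A\right) = 85 \left(146 - 58\right) = 85 \cdot 88 = 7480$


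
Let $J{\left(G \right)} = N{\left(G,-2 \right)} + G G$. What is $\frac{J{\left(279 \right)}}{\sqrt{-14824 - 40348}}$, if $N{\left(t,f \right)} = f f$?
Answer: $- \frac{77845 i \sqrt{13793}}{27586} \approx - 331.41 i$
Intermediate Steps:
$N{\left(t,f \right)} = f^{2}$
$J{\left(G \right)} = 4 + G^{2}$ ($J{\left(G \right)} = \left(-2\right)^{2} + G G = 4 + G^{2}$)
$\frac{J{\left(279 \right)}}{\sqrt{-14824 - 40348}} = \frac{4 + 279^{2}}{\sqrt{-14824 - 40348}} = \frac{4 + 77841}{\sqrt{-55172}} = \frac{77845}{2 i \sqrt{13793}} = 77845 \left(- \frac{i \sqrt{13793}}{27586}\right) = - \frac{77845 i \sqrt{13793}}{27586}$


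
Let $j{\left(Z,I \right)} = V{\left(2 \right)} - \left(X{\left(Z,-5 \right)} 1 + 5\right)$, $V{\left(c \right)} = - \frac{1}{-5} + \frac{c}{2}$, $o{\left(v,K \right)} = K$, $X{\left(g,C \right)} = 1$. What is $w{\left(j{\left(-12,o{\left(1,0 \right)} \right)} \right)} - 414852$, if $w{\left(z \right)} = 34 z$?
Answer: $- \frac{2075076}{5} \approx -4.1502 \cdot 10^{5}$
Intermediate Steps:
$V{\left(c \right)} = \frac{1}{5} + \frac{c}{2}$ ($V{\left(c \right)} = \left(-1\right) \left(- \frac{1}{5}\right) + c \frac{1}{2} = \frac{1}{5} + \frac{c}{2}$)
$j{\left(Z,I \right)} = - \frac{24}{5}$ ($j{\left(Z,I \right)} = \left(\frac{1}{5} + \frac{1}{2} \cdot 2\right) - \left(1 \cdot 1 + 5\right) = \left(\frac{1}{5} + 1\right) - \left(1 + 5\right) = \frac{6}{5} - 6 = - \frac{24}{5}$)
$w{\left(j{\left(-12,o{\left(1,0 \right)} \right)} \right)} - 414852 = 34 \left(- \frac{24}{5}\right) - 414852 = - \frac{816}{5} - 414852 = - \frac{2075076}{5}$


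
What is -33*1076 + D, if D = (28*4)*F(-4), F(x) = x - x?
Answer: -35508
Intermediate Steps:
F(x) = 0
D = 0 (D = (28*4)*0 = 112*0 = 0)
-33*1076 + D = -33*1076 + 0 = -35508 + 0 = -35508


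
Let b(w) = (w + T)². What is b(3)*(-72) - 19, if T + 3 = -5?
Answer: -1819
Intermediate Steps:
T = -8 (T = -3 - 5 = -8)
b(w) = (-8 + w)² (b(w) = (w - 8)² = (-8 + w)²)
b(3)*(-72) - 19 = (-8 + 3)²*(-72) - 19 = (-5)²*(-72) - 19 = 25*(-72) - 19 = -1800 - 19 = -1819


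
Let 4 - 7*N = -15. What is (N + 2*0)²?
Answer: 361/49 ≈ 7.3673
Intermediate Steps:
N = 19/7 (N = 4/7 - ⅐*(-15) = 4/7 + 15/7 = 19/7 ≈ 2.7143)
(N + 2*0)² = (19/7 + 2*0)² = (19/7 + 0)² = (19/7)² = 361/49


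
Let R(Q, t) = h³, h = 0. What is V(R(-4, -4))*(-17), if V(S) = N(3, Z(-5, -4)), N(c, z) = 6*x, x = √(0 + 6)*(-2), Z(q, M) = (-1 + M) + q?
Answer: 204*√6 ≈ 499.70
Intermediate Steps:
Z(q, M) = -1 + M + q
R(Q, t) = 0 (R(Q, t) = 0³ = 0)
x = -2*√6 (x = √6*(-2) = -2*√6 ≈ -4.8990)
N(c, z) = -12*√6 (N(c, z) = 6*(-2*√6) = -12*√6)
V(S) = -12*√6
V(R(-4, -4))*(-17) = -12*√6*(-17) = 204*√6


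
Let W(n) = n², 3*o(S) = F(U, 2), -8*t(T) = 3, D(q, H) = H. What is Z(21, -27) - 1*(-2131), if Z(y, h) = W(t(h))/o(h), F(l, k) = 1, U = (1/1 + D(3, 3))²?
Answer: 136411/64 ≈ 2131.4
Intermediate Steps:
t(T) = -3/8 (t(T) = -⅛*3 = -3/8)
U = 16 (U = (1/1 + 3)² = (1 + 3)² = 4² = 16)
o(S) = ⅓ (o(S) = (⅓)*1 = ⅓)
Z(y, h) = 27/64 (Z(y, h) = (-3/8)²/(⅓) = (9/64)*3 = 27/64)
Z(21, -27) - 1*(-2131) = 27/64 - 1*(-2131) = 27/64 + 2131 = 136411/64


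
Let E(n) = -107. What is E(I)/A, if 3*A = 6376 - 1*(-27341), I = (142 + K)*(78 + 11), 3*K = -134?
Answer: -107/11239 ≈ -0.0095204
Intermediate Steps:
K = -134/3 (K = (⅓)*(-134) = -134/3 ≈ -44.667)
I = 25988/3 (I = (142 - 134/3)*(78 + 11) = (292/3)*89 = 25988/3 ≈ 8662.7)
A = 11239 (A = (6376 - 1*(-27341))/3 = (6376 + 27341)/3 = (⅓)*33717 = 11239)
E(I)/A = -107/11239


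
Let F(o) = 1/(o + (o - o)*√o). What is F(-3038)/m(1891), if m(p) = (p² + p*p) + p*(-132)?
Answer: -1/20968731700 ≈ -4.7690e-11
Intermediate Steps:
m(p) = -132*p + 2*p² (m(p) = (p² + p²) - 132*p = 2*p² - 132*p = -132*p + 2*p²)
F(o) = 1/o (F(o) = 1/(o + 0*√o) = 1/(o + 0) = 1/o)
F(-3038)/m(1891) = 1/((-3038)*((2*1891*(-66 + 1891)))) = -1/(3038*(2*1891*1825)) = -1/3038/6902150 = -1/3038*1/6902150 = -1/20968731700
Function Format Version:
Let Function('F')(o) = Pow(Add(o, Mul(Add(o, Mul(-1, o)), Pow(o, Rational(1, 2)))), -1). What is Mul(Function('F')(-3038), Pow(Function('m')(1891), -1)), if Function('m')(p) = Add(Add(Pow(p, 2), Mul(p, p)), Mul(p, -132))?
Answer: Rational(-1, 20968731700) ≈ -4.7690e-11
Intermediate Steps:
Function('m')(p) = Add(Mul(-132, p), Mul(2, Pow(p, 2))) (Function('m')(p) = Add(Add(Pow(p, 2), Pow(p, 2)), Mul(-132, p)) = Add(Mul(2, Pow(p, 2)), Mul(-132, p)) = Add(Mul(-132, p), Mul(2, Pow(p, 2))))
Function('F')(o) = Pow(o, -1) (Function('F')(o) = Pow(Add(o, Mul(0, Pow(o, Rational(1, 2)))), -1) = Pow(Add(o, 0), -1) = Pow(o, -1))
Mul(Function('F')(-3038), Pow(Function('m')(1891), -1)) = Mul(Pow(-3038, -1), Pow(Mul(2, 1891, Add(-66, 1891)), -1)) = Mul(Rational(-1, 3038), Pow(Mul(2, 1891, 1825), -1)) = Mul(Rational(-1, 3038), Pow(6902150, -1)) = Mul(Rational(-1, 3038), Rational(1, 6902150)) = Rational(-1, 20968731700)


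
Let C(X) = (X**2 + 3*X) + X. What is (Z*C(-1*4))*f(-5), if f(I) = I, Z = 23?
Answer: 0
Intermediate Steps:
C(X) = X**2 + 4*X
(Z*C(-1*4))*f(-5) = (23*((-1*4)*(4 - 1*4)))*(-5) = (23*(-4*(4 - 4)))*(-5) = (23*(-4*0))*(-5) = (23*0)*(-5) = 0*(-5) = 0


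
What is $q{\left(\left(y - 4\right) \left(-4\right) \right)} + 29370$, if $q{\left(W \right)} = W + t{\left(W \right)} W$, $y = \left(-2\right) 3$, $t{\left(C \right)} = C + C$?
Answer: $32610$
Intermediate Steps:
$t{\left(C \right)} = 2 C$
$y = -6$
$q{\left(W \right)} = W + 2 W^{2}$ ($q{\left(W \right)} = W + 2 W W = W + 2 W^{2}$)
$q{\left(\left(y - 4\right) \left(-4\right) \right)} + 29370 = \left(-6 - 4\right) \left(-4\right) \left(1 + 2 \left(-6 - 4\right) \left(-4\right)\right) + 29370 = \left(-10\right) \left(-4\right) \left(1 + 2 \left(\left(-10\right) \left(-4\right)\right)\right) + 29370 = 40 \left(1 + 2 \cdot 40\right) + 29370 = 40 \left(1 + 80\right) + 29370 = 40 \cdot 81 + 29370 = 3240 + 29370 = 32610$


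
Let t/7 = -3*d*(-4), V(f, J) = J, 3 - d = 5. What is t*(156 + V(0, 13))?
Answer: -28392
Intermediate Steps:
d = -2 (d = 3 - 1*5 = 3 - 5 = -2)
t = -168 (t = 7*(-3*(-2)*(-4)) = 7*(6*(-4)) = 7*(-24) = -168)
t*(156 + V(0, 13)) = -168*(156 + 13) = -168*169 = -28392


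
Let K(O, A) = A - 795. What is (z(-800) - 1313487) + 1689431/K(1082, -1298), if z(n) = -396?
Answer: -2751646550/2093 ≈ -1.3147e+6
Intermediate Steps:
K(O, A) = -795 + A
(z(-800) - 1313487) + 1689431/K(1082, -1298) = (-396 - 1313487) + 1689431/(-795 - 1298) = -1313883 + 1689431/(-2093) = -1313883 + 1689431*(-1/2093) = -1313883 - 1689431/2093 = -2751646550/2093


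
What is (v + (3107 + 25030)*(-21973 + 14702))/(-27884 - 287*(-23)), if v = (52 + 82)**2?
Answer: 204566171/21283 ≈ 9611.7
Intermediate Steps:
v = 17956 (v = 134**2 = 17956)
(v + (3107 + 25030)*(-21973 + 14702))/(-27884 - 287*(-23)) = (17956 + (3107 + 25030)*(-21973 + 14702))/(-27884 - 287*(-23)) = (17956 + 28137*(-7271))/(-27884 + 6601) = (17956 - 204584127)/(-21283) = -204566171*(-1/21283) = 204566171/21283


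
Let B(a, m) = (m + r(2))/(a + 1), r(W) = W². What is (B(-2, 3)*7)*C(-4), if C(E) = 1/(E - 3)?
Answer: 7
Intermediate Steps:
B(a, m) = (4 + m)/(1 + a) (B(a, m) = (m + 2²)/(a + 1) = (m + 4)/(1 + a) = (4 + m)/(1 + a))
C(E) = 1/(-3 + E)
(B(-2, 3)*7)*C(-4) = (((4 + 3)/(1 - 2))*7)/(-3 - 4) = ((7/(-1))*7)/(-7) = (-1*7*7)*(-⅐) = -7*7*(-⅐) = -49*(-⅐) = 7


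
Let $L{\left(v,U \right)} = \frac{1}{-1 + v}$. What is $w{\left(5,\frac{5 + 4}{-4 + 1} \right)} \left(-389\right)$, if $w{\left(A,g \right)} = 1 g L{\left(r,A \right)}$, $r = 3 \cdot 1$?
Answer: $\frac{1167}{2} \approx 583.5$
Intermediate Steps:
$r = 3$
$w{\left(A,g \right)} = \frac{g}{2}$ ($w{\left(A,g \right)} = \frac{1 g}{-1 + 3} = \frac{g}{2}$)
$w{\left(5,\frac{5 + 4}{-4 + 1} \right)} \left(-389\right) = \frac{\left(5 + 4\right) \frac{1}{-4 + 1}}{2} \left(-389\right) = \frac{9 \frac{1}{-3}}{2} \left(-389\right) = \frac{9 \left(- \frac{1}{3}\right)}{2} \left(-389\right) = \frac{1}{2} \left(-3\right) \left(-389\right) = \left(- \frac{3}{2}\right) \left(-389\right) = \frac{1167}{2}$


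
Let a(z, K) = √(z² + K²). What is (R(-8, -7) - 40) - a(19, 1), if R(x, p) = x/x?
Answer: -39 - √362 ≈ -58.026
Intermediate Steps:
R(x, p) = 1
a(z, K) = √(K² + z²)
(R(-8, -7) - 40) - a(19, 1) = (1 - 40) - √(1² + 19²) = -39 - √(1 + 361) = -39 - √362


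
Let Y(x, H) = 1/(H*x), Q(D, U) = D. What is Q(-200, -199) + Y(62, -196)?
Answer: -2430401/12152 ≈ -200.00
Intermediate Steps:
Y(x, H) = 1/(H*x)
Q(-200, -199) + Y(62, -196) = -200 + 1/(-196*62) = -200 - 1/196*1/62 = -200 - 1/12152 = -2430401/12152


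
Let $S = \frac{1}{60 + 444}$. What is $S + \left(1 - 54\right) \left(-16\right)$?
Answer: $\frac{427393}{504} \approx 848.0$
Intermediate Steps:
$S = \frac{1}{504} \approx 0.0019841$
$S + \left(1 - 54\right) \left(-16\right) = \frac{1}{504} + \left(1 - 54\right) \left(-16\right) = \frac{1}{504} - -848 = \frac{1}{504} + 848 = \frac{427393}{504}$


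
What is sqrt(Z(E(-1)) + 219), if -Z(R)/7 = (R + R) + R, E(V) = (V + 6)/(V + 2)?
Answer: sqrt(114) ≈ 10.677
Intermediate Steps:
E(V) = (6 + V)/(2 + V)
Z(R) = -21*R (Z(R) = -7*((R + R) + R) = -7*(2*R + R) = -21*R)
sqrt(Z(E(-1)) + 219) = sqrt(-21*(6 - 1)/(2 - 1) + 219) = sqrt(-21*5/1 + 219) = sqrt(-21*5 + 219) = sqrt(-105 + 219) = sqrt(114)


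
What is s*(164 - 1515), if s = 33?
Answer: -44583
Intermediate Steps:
s*(164 - 1515) = 33*(164 - 1515) = 33*(-1351) = -44583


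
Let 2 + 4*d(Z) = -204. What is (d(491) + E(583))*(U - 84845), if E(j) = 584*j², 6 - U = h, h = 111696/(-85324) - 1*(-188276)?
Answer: -2312781084716837109/42662 ≈ -5.4212e+13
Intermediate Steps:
d(Z) = -103/2 (d(Z) = -½ + (¼)*(-204) = -½ - 51 = -103/2)
h = 4016087432/21331 (h = 111696*(-1/85324) + 188276 = -27924/21331 + 188276 = 4016087432/21331 ≈ 1.8827e+5)
U = -4015959446/21331 (U = 6 - 1*4016087432/21331 = 6 - 4016087432/21331 = -4015959446/21331 ≈ -1.8827e+5)
(d(491) + E(583))*(U - 84845) = (-103/2 + 584*583²)*(-4015959446/21331 - 84845) = (-103/2 + 584*339889)*(-5825788141/21331) = (-103/2 + 198495176)*(-5825788141/21331) = (396990249/2)*(-5825788141/21331) = -2312781084716837109/42662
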